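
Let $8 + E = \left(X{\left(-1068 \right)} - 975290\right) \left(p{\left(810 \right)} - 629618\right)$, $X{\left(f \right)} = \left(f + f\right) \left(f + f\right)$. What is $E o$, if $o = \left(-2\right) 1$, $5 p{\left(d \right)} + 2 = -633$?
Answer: $4518050084956$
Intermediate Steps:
$X{\left(f \right)} = 4 f^{2}$ ($X{\left(f \right)} = 2 f 2 f = 4 f^{2}$)
$p{\left(d \right)} = -127$ ($p{\left(d \right)} = - \frac{2}{5} + \frac{1}{5} \left(-633\right) = - \frac{2}{5} - \frac{633}{5} = -127$)
$E = -2259025042478$ ($E = -8 + \left(4 \left(-1068\right)^{2} - 975290\right) \left(-127 - 629618\right) = -8 + \left(4 \cdot 1140624 - 975290\right) \left(-629745\right) = -8 + \left(4562496 - 975290\right) \left(-629745\right) = -8 + 3587206 \left(-629745\right) = -8 - 2259025042470 = -2259025042478$)
$o = -2$
$E o = \left(-2259025042478\right) \left(-2\right) = 4518050084956$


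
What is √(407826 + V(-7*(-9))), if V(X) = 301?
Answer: √408127 ≈ 638.85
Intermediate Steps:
√(407826 + V(-7*(-9))) = √(407826 + 301) = √408127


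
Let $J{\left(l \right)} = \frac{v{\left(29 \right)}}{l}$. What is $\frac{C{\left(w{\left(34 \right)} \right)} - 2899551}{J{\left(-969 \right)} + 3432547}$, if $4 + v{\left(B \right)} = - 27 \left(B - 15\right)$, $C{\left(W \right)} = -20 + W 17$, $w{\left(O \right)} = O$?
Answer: $- \frac{2809124217}{3326138425} \approx -0.84456$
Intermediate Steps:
$C{\left(W \right)} = -20 + 17 W$
$v{\left(B \right)} = 401 - 27 B$ ($v{\left(B \right)} = -4 - 27 \left(B - 15\right) = -4 - 27 \left(-15 + B\right) = -4 - \left(-405 + 27 B\right) = 401 - 27 B$)
$J{\left(l \right)} = - \frac{382}{l}$ ($J{\left(l \right)} = \frac{401 - 783}{l} = - \frac{382}{l}$)
$\frac{C{\left(w{\left(34 \right)} \right)} - 2899551}{J{\left(-969 \right)} + 3432547} = \frac{\left(-20 + 17 \cdot 34\right) - 2899551}{- \frac{382}{-969} + 3432547} = \frac{\left(-20 + 578\right) - 2899551}{\left(-382\right) \left(- \frac{1}{969}\right) + 3432547} = \frac{558 - 2899551}{\frac{382}{969} + 3432547} = - \frac{2898993}{\frac{3326138425}{969}} = \left(-2898993\right) \frac{969}{3326138425} = - \frac{2809124217}{3326138425}$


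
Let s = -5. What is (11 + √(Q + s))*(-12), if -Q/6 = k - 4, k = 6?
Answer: -132 - 12*I*√17 ≈ -132.0 - 49.477*I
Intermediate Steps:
Q = -12 (Q = -6*(6 - 4) = -6*2 = -12)
(11 + √(Q + s))*(-12) = (11 + √(-12 - 5))*(-12) = (11 + √(-17))*(-12) = (11 + I*√17)*(-12) = -132 - 12*I*√17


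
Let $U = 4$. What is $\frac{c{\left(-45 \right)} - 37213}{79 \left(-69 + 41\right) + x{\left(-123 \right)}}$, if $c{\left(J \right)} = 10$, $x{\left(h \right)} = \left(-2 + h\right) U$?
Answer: $\frac{12401}{904} \approx 13.718$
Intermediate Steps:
$x{\left(h \right)} = -8 + 4 h$ ($x{\left(h \right)} = \left(-2 + h\right) 4 = -8 + 4 h$)
$\frac{c{\left(-45 \right)} - 37213}{79 \left(-69 + 41\right) + x{\left(-123 \right)}} = \frac{10 - 37213}{79 \left(-69 + 41\right) + \left(-8 + 4 \left(-123\right)\right)} = - \frac{37203}{79 \left(-28\right) - 500} = - \frac{37203}{-2212 - 500} = - \frac{37203}{-2712} = \left(-37203\right) \left(- \frac{1}{2712}\right) = \frac{12401}{904}$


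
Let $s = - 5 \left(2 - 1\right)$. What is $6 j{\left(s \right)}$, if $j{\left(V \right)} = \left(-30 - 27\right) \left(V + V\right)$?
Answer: $3420$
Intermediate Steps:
$s = -5$ ($s = \left(-5\right) 1 = -5$)
$j{\left(V \right)} = - 114 V$ ($j{\left(V \right)} = - 57 \cdot 2 V = - 114 V$)
$6 j{\left(s \right)} = 6 \left(\left(-114\right) \left(-5\right)\right) = 6 \cdot 570 = 3420$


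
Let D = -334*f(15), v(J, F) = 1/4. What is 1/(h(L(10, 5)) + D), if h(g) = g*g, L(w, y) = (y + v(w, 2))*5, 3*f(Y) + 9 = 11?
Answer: 48/22387 ≈ 0.0021441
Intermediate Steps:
v(J, F) = ¼ (v(J, F) = 1*(¼) = ¼)
f(Y) = ⅔ (f(Y) = -3 + (⅓)*11 = -3 + 11/3 = ⅔)
D = -668/3 (D = -334*⅔ = -668/3 ≈ -222.67)
L(w, y) = 5/4 + 5*y (L(w, y) = (y + ¼)*5 = (¼ + y)*5 = 5/4 + 5*y)
h(g) = g²
1/(h(L(10, 5)) + D) = 1/((5/4 + 5*5)² - 668/3) = 1/((5/4 + 25)² - 668/3) = 1/((105/4)² - 668/3) = 1/(11025/16 - 668/3) = 1/(22387/48) = 48/22387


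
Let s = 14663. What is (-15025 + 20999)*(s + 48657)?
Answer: 378273680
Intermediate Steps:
(-15025 + 20999)*(s + 48657) = (-15025 + 20999)*(14663 + 48657) = 5974*63320 = 378273680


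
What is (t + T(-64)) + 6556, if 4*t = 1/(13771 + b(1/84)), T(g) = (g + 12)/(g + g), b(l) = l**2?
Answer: 20386369431933/3109381664 ≈ 6556.4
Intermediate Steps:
T(g) = (12 + g)/(2*g) (T(g) = (12 + g)/((2*g)) = (12 + g)*(1/(2*g)) = (12 + g)/(2*g))
t = 1764/97168177 (t = 1/(4*(13771 + (1/84)**2)) = 1/(4*(13771 + 1/7056)) = 1/(4*(97168177/7056)) = (1/4)*(7056/97168177) = 1764/97168177 ≈ 1.8154e-5)
(t + T(-64)) + 6556 = (1764/97168177 + (1/2)*(12 - 64)/(-64)) + 6556 = (1764/97168177 + (1/2)*(-1/64)*(-52)) + 6556 = (1764/97168177 + 13/32) + 6556 = 1263242749/3109381664 + 6556 = 20386369431933/3109381664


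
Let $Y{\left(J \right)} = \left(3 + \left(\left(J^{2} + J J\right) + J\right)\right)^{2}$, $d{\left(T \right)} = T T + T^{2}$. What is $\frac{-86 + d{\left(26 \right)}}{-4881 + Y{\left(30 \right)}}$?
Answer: $\frac{211}{559168} \approx 0.00037735$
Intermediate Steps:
$d{\left(T \right)} = 2 T^{2}$ ($d{\left(T \right)} = T^{2} + T^{2} = 2 T^{2}$)
$Y{\left(J \right)} = \left(3 + J + 2 J^{2}\right)^{2}$ ($Y{\left(J \right)} = \left(3 + \left(\left(J^{2} + J^{2}\right) + J\right)\right)^{2} = \left(3 + \left(2 J^{2} + J\right)\right)^{2} = \left(3 + \left(J + 2 J^{2}\right)\right)^{2} = \left(3 + J + 2 J^{2}\right)^{2}$)
$\frac{-86 + d{\left(26 \right)}}{-4881 + Y{\left(30 \right)}} = \frac{-86 + 2 \cdot 26^{2}}{-4881 + \left(3 + 30 + 2 \cdot 30^{2}\right)^{2}} = \frac{-86 + 2 \cdot 676}{-4881 + \left(3 + 30 + 2 \cdot 900\right)^{2}} = \frac{-86 + 1352}{-4881 + \left(3 + 30 + 1800\right)^{2}} = \frac{1266}{-4881 + 1833^{2}} = \frac{1266}{-4881 + 3359889} = \frac{1266}{3355008} = 1266 \cdot \frac{1}{3355008} = \frac{211}{559168}$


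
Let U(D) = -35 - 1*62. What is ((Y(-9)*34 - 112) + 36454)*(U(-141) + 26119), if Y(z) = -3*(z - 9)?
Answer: 993467916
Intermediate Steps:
U(D) = -97 (U(D) = -35 - 62 = -97)
Y(z) = 27 - 3*z (Y(z) = -3*(-9 + z) = 27 - 3*z)
((Y(-9)*34 - 112) + 36454)*(U(-141) + 26119) = (((27 - 3*(-9))*34 - 112) + 36454)*(-97 + 26119) = (((27 + 27)*34 - 112) + 36454)*26022 = ((54*34 - 112) + 36454)*26022 = ((1836 - 112) + 36454)*26022 = (1724 + 36454)*26022 = 38178*26022 = 993467916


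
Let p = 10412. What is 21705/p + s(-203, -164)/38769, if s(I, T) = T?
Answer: 839773577/403662828 ≈ 2.0804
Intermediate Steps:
21705/p + s(-203, -164)/38769 = 21705/10412 - 164/38769 = 839773577/403662828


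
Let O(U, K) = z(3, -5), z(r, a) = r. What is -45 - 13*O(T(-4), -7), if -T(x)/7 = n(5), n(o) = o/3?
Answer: -84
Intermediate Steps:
n(o) = o/3 (n(o) = o*(1/3) = o/3)
T(x) = -35/3 (T(x) = -7*5/3 = -35/3)
O(U, K) = 3
-45 - 13*O(T(-4), -7) = -45 - 13*3 = -45 - 39 = -84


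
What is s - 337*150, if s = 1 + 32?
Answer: -50517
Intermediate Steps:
s = 33
s - 337*150 = 33 - 337*150 = 33 - 50550 = -50517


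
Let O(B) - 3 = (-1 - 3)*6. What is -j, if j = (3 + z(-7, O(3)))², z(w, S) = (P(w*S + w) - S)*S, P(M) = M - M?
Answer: -191844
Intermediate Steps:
O(B) = -21 (O(B) = 3 + (-1 - 3)*6 = 3 - 4*6 = 3 - 24 = -21)
P(M) = 0
z(w, S) = -S² (z(w, S) = (0 - S)*S = (-S)*S = -S²)
j = 191844 (j = (3 - 1*(-21)²)² = (3 - 1*441)² = (3 - 441)² = (-438)² = 191844)
-j = -1*191844 = -191844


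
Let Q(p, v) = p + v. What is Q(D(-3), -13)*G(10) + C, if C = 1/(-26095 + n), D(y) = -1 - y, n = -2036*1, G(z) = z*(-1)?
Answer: 3094409/28131 ≈ 110.00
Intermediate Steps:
G(z) = -z
n = -2036
C = -1/28131 (C = 1/(-26095 - 2036) = 1/(-28131) = -1/28131 ≈ -3.5548e-5)
Q(D(-3), -13)*G(10) + C = ((-1 - 1*(-3)) - 13)*(-1*10) - 1/28131 = ((-1 + 3) - 13)*(-10) - 1/28131 = (2 - 13)*(-10) - 1/28131 = -11*(-10) - 1/28131 = 110 - 1/28131 = 3094409/28131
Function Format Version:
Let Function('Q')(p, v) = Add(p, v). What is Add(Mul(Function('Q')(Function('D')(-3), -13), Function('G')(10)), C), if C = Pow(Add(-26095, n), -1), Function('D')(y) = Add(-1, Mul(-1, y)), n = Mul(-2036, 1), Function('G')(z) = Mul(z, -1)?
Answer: Rational(3094409, 28131) ≈ 110.00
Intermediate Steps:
Function('G')(z) = Mul(-1, z)
n = -2036
C = Rational(-1, 28131) (C = Pow(Add(-26095, -2036), -1) = Pow(-28131, -1) = Rational(-1, 28131) ≈ -3.5548e-5)
Add(Mul(Function('Q')(Function('D')(-3), -13), Function('G')(10)), C) = Add(Mul(Add(Add(-1, Mul(-1, -3)), -13), Mul(-1, 10)), Rational(-1, 28131)) = Add(Mul(Add(Add(-1, 3), -13), -10), Rational(-1, 28131)) = Add(Mul(Add(2, -13), -10), Rational(-1, 28131)) = Add(Mul(-11, -10), Rational(-1, 28131)) = Add(110, Rational(-1, 28131)) = Rational(3094409, 28131)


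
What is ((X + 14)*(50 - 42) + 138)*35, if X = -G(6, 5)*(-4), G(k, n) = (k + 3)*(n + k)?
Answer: 119630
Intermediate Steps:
G(k, n) = (3 + k)*(k + n)
X = 396 (X = -(6² + 3*6 + 3*5 + 6*5)*(-4) = -(36 + 18 + 15 + 30)*(-4) = -1*99*(-4) = -99*(-4) = 396)
((X + 14)*(50 - 42) + 138)*35 = ((396 + 14)*(50 - 42) + 138)*35 = (410*8 + 138)*35 = (3280 + 138)*35 = 3418*35 = 119630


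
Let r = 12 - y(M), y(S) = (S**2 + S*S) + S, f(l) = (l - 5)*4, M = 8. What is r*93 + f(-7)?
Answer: -11580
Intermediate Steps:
f(l) = -20 + 4*l (f(l) = (-5 + l)*4 = -20 + 4*l)
y(S) = S + 2*S**2 (y(S) = (S**2 + S**2) + S = 2*S**2 + S = S + 2*S**2)
r = -124 (r = 12 - 8*(1 + 2*8) = 12 - 8*(1 + 16) = 12 - 8*17 = 12 - 1*136 = 12 - 136 = -124)
r*93 + f(-7) = -124*93 + (-20 + 4*(-7)) = -11532 + (-20 - 28) = -11532 - 48 = -11580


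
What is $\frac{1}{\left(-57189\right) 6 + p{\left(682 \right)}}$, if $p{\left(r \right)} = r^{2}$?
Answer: $\frac{1}{121990} \approx 8.1974 \cdot 10^{-6}$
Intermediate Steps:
$\frac{1}{\left(-57189\right) 6 + p{\left(682 \right)}} = \frac{1}{\left(-57189\right) 6 + 682^{2}} = \frac{1}{-343134 + 465124} = \frac{1}{121990}$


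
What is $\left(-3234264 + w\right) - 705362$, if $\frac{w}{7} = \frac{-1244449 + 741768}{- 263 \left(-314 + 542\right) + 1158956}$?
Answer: $- \frac{4329620975759}{1098992} \approx -3.9396 \cdot 10^{6}$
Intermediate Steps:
$w = - \frac{3518767}{1098992}$ ($w = 7 \frac{-1244449 + 741768}{- 263 \left(-314 + 542\right) + 1158956} = 7 \left(- \frac{502681}{\left(-263\right) 228 + 1158956}\right) = 7 \left(- \frac{502681}{-59964 + 1158956}\right) = 7 \left(- \frac{502681}{1098992}\right) = - \frac{3518767}{1098992} \approx -3.2018$)
$\left(-3234264 + w\right) - 705362 = \left(-3234264 - \frac{3518767}{1098992}\right) - 705362 = - \frac{3554433780655}{1098992} - 705362 = - \frac{4329620975759}{1098992}$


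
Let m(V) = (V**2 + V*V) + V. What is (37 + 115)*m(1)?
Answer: 456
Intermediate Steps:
m(V) = V + 2*V**2 (m(V) = (V**2 + V**2) + V = 2*V**2 + V = V + 2*V**2)
(37 + 115)*m(1) = (37 + 115)*(1*(1 + 2*1)) = 152*(1*(1 + 2)) = 152*(1*3) = 152*3 = 456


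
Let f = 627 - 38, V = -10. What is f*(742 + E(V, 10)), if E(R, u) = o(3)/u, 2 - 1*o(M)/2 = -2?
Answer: 2187546/5 ≈ 4.3751e+5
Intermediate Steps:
o(M) = 8 (o(M) = 4 - 2*(-2) = 4 + 4 = 8)
E(R, u) = 8/u
f = 589
f*(742 + E(V, 10)) = 589*(742 + 8/10) = 589*(742 + 8*(1/10)) = 589*(742 + 4/5) = 589*(3714/5) = 2187546/5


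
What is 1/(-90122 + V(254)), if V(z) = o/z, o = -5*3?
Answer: -254/22891003 ≈ -1.1096e-5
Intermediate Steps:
o = -15
V(z) = -15/z
1/(-90122 + V(254)) = 1/(-90122 - 15/254) = 1/(-22891003/254) = -254/22891003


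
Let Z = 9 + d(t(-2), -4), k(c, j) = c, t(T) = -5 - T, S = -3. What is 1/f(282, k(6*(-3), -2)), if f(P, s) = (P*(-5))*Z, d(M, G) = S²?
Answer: -1/25380 ≈ -3.9401e-5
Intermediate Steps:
d(M, G) = 9 (d(M, G) = (-3)² = 9)
Z = 18 (Z = 9 + 9 = 18)
f(P, s) = -90*P (f(P, s) = (P*(-5))*18 = -5*P*18 = -90*P)
1/f(282, k(6*(-3), -2)) = 1/(-90*282) = 1/(-25380) = -1/25380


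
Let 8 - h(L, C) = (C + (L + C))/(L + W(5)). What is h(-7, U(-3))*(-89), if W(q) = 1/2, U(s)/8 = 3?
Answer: -16554/13 ≈ -1273.4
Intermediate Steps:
U(s) = 24 (U(s) = 8*3 = 24)
W(q) = ½
h(L, C) = 8 - (L + 2*C)/(½ + L) (h(L, C) = 8 - (C + (L + C))/(L + ½) = 8 - (C + (C + L))/(½ + L) = 8 - (L + 2*C)/(½ + L))
h(-7, U(-3))*(-89) = (2*(4 - 2*24 + 7*(-7))/(1 + 2*(-7)))*(-89) = (2*(4 - 48 - 49)/(1 - 14))*(-89) = (2*(-93)/(-13))*(-89) = (2*(-1/13)*(-93))*(-89) = (186/13)*(-89) = -16554/13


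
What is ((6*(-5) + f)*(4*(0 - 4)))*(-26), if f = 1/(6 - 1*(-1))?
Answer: -86944/7 ≈ -12421.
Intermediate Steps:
f = ⅐ (f = 1/(6 + 1) = 1/7 = ⅐ ≈ 0.14286)
((6*(-5) + f)*(4*(0 - 4)))*(-26) = ((6*(-5) + ⅐)*(4*(0 - 4)))*(-26) = ((-30 + ⅐)*(4*(-4)))*(-26) = -209/7*(-16)*(-26) = (3344/7)*(-26) = -86944/7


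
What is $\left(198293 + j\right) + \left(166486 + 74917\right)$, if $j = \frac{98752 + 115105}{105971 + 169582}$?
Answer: $\frac{121159765745}{275553} \approx 4.397 \cdot 10^{5}$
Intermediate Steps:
$j = \frac{213857}{275553} \approx 0.7761$
$\left(198293 + j\right) + \left(166486 + 74917\right) = \left(198293 + \frac{213857}{275553}\right) + \left(166486 + 74917\right) = \frac{54640444886}{275553} + 241403 = \frac{121159765745}{275553}$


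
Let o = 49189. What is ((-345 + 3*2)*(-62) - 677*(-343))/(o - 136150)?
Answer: -253229/86961 ≈ -2.9120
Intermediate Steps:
((-345 + 3*2)*(-62) - 677*(-343))/(o - 136150) = ((-345 + 3*2)*(-62) - 677*(-343))/(49189 - 136150) = ((-345 + 6)*(-62) + 232211)/(-86961) = (-339*(-62) + 232211)*(-1/86961) = (21018 + 232211)*(-1/86961) = 253229*(-1/86961) = -253229/86961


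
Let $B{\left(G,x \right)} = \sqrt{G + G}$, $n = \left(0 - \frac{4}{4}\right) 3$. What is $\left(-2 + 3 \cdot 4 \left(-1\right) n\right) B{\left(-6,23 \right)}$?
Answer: $68 i \sqrt{3} \approx 117.78 i$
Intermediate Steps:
$n = -3$ ($n = \left(0 - 1\right) 3 = \left(-1\right) 3 = -3$)
$B{\left(G,x \right)} = \sqrt{2} \sqrt{G}$ ($B{\left(G,x \right)} = \sqrt{2 G} = \sqrt{2} \sqrt{G}$)
$\left(-2 + 3 \cdot 4 \left(-1\right) n\right) B{\left(-6,23 \right)} = \left(-2 + 3 \cdot 4 \left(-1\right) \left(-3\right)\right) \sqrt{2} \sqrt{-6} = \left(-2 + 3 \left(\left(-4\right) \left(-3\right)\right)\right) \sqrt{2} i \sqrt{6} = \left(-2 + 3 \cdot 12\right) 2 i \sqrt{3} = \left(-2 + 36\right) 2 i \sqrt{3} = 34 \cdot 2 i \sqrt{3} = 68 i \sqrt{3}$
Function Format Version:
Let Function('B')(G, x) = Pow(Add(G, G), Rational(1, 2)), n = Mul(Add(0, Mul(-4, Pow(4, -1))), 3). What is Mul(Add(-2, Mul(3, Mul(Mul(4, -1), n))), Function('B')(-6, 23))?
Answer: Mul(68, I, Pow(3, Rational(1, 2))) ≈ Mul(117.78, I)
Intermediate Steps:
n = -3 (n = Mul(Add(0, Mul(-4, Rational(1, 4))), 3) = Mul(Add(0, -1), 3) = Mul(-1, 3) = -3)
Function('B')(G, x) = Mul(Pow(2, Rational(1, 2)), Pow(G, Rational(1, 2))) (Function('B')(G, x) = Pow(Mul(2, G), Rational(1, 2)) = Mul(Pow(2, Rational(1, 2)), Pow(G, Rational(1, 2))))
Mul(Add(-2, Mul(3, Mul(Mul(4, -1), n))), Function('B')(-6, 23)) = Mul(Add(-2, Mul(3, Mul(Mul(4, -1), -3))), Mul(Pow(2, Rational(1, 2)), Pow(-6, Rational(1, 2)))) = Mul(Add(-2, Mul(3, Mul(-4, -3))), Mul(Pow(2, Rational(1, 2)), Mul(I, Pow(6, Rational(1, 2))))) = Mul(Add(-2, Mul(3, 12)), Mul(2, I, Pow(3, Rational(1, 2)))) = Mul(Add(-2, 36), Mul(2, I, Pow(3, Rational(1, 2)))) = Mul(34, Mul(2, I, Pow(3, Rational(1, 2)))) = Mul(68, I, Pow(3, Rational(1, 2)))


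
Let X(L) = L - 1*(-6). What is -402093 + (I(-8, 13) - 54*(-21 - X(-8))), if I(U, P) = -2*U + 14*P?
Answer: -400869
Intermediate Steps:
X(L) = 6 + L (X(L) = L + 6 = 6 + L)
-402093 + (I(-8, 13) - 54*(-21 - X(-8))) = -402093 + ((-2*(-8) + 14*13) - 54*(-21 - (6 - 8))) = -402093 + ((16 + 182) - 54*(-21 - 1*(-2))) = -402093 + (198 - 54*(-21 + 2)) = -402093 + (198 - 54*(-19)) = -402093 + (198 + 1026) = -402093 + 1224 = -400869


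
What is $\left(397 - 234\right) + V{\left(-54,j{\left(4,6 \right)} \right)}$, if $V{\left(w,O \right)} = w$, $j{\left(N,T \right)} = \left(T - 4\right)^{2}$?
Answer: $109$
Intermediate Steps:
$j{\left(N,T \right)} = \left(-4 + T\right)^{2}$
$\left(397 - 234\right) + V{\left(-54,j{\left(4,6 \right)} \right)} = \left(397 - 234\right) - 54 = 163 - 54 = 109$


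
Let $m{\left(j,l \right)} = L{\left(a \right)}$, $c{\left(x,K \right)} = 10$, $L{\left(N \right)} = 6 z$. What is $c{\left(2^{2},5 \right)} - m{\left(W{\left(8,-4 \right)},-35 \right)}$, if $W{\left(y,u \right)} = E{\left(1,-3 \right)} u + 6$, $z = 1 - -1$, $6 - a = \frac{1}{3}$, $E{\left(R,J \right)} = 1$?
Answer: $-2$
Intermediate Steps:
$a = \frac{17}{3}$ ($a = 6 - \frac{1}{3} = \frac{17}{3} \approx 5.6667$)
$z = 2$ ($z = 1 + 1 = 2$)
$L{\left(N \right)} = 12$ ($L{\left(N \right)} = 6 \cdot 2 = 12$)
$W{\left(y,u \right)} = 6 + u$ ($W{\left(y,u \right)} = 1 u + 6 = u + 6 = 6 + u$)
$m{\left(j,l \right)} = 12$
$c{\left(2^{2},5 \right)} - m{\left(W{\left(8,-4 \right)},-35 \right)} = 10 - 12 = -2$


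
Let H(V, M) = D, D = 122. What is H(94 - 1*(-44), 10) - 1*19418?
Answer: -19296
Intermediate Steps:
H(V, M) = 122
H(94 - 1*(-44), 10) - 1*19418 = 122 - 1*19418 = 122 - 19418 = -19296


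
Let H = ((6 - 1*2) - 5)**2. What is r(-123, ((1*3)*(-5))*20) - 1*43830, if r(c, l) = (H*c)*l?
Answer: -6930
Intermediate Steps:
H = 1 (H = ((6 - 2) - 5)**2 = (4 - 5)**2 = (-1)**2 = 1)
r(c, l) = c*l (r(c, l) = (1*c)*l = c*l)
r(-123, ((1*3)*(-5))*20) - 1*43830 = -123*(1*3)*(-5)*20 - 1*43830 = -123*3*(-5)*20 - 43830 = -(-1845)*20 - 43830 = -123*(-300) - 43830 = 36900 - 43830 = -6930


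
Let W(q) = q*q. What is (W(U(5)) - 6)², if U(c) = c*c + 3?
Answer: 605284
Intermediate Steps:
U(c) = 3 + c² (U(c) = c² + 3 = 3 + c²)
W(q) = q²
(W(U(5)) - 6)² = ((3 + 5²)² - 6)² = ((3 + 25)² - 6)² = (28² - 6)² = (784 - 6)² = 778² = 605284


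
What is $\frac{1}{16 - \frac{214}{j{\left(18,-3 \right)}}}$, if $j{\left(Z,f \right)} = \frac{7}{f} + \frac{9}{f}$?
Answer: $\frac{8}{449} \approx 0.017817$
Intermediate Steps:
$j{\left(Z,f \right)} = \frac{16}{f}$
$\frac{1}{16 - \frac{214}{j{\left(18,-3 \right)}}} = \frac{1}{16 - \frac{214}{16 \frac{1}{-3}}} = \frac{1}{16 - \frac{214}{16 \left(- \frac{1}{3}\right)}} = \frac{1}{16 - \frac{214}{- \frac{16}{3}}} = \frac{1}{16 - - \frac{321}{8}} = \frac{1}{16 + \frac{321}{8}} = \frac{1}{\frac{449}{8}} = \frac{8}{449}$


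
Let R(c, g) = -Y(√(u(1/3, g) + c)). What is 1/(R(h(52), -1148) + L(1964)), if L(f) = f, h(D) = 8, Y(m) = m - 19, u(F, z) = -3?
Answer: 1983/3932284 + √5/3932284 ≈ 0.00050486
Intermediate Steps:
Y(m) = -19 + m
R(c, g) = 19 - √(-3 + c) (R(c, g) = -(-19 + √(-3 + c)) = 19 - √(-3 + c))
1/(R(h(52), -1148) + L(1964)) = 1/((19 - √(-3 + 8)) + 1964) = 1/((19 - √5) + 1964) = 1/(1983 - √5)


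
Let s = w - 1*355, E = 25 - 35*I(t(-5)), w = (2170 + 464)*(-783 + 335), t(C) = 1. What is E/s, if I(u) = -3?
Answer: -10/90799 ≈ -0.00011013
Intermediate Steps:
w = -1180032 (w = 2634*(-448) = -1180032)
E = 130 (E = 25 - 35*(-3) = 25 + 105 = 130)
s = -1180387 (s = -1180032 - 1*355 = -1180032 - 355 = -1180387)
E/s = 130/(-1180387) = 130*(-1/1180387) = -10/90799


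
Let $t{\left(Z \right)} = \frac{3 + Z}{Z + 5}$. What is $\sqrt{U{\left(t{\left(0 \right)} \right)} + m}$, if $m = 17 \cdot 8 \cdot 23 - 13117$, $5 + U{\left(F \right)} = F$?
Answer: $\frac{i \sqrt{249835}}{5} \approx 99.967 i$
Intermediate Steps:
$t{\left(Z \right)} = \frac{3 + Z}{5 + Z}$
$U{\left(F \right)} = -5 + F$
$m = -9989$ ($m = 136 \cdot 23 - 13117 = 3128 - 13117 = -9989$)
$\sqrt{U{\left(t{\left(0 \right)} \right)} + m} = \sqrt{\left(-5 + \frac{3 + 0}{5 + 0}\right) - 9989} = \sqrt{\left(-5 + \frac{1}{5} \cdot 3\right) - 9989} = \sqrt{\left(-5 + \frac{3}{5}\right) - 9989} = \sqrt{- \frac{22}{5} - 9989} = \sqrt{- \frac{49967}{5}} = \frac{i \sqrt{249835}}{5}$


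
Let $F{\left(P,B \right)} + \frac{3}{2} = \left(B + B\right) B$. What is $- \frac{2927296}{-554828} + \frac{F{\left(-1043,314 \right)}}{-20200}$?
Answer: $- \frac{25137715767}{5603762800} \approx -4.4859$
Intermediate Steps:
$F{\left(P,B \right)} = - \frac{3}{2} + 2 B^{2}$ ($F{\left(P,B \right)} = - \frac{3}{2} + \left(B + B\right) B = - \frac{3}{2} + 2 B B = - \frac{3}{2} + 2 B^{2}$)
$- \frac{2927296}{-554828} + \frac{F{\left(-1043,314 \right)}}{-20200} = - \frac{2927296}{-554828} + \frac{- \frac{3}{2} + 2 \cdot 314^{2}}{-20200} = \left(-2927296\right) \left(- \frac{1}{554828}\right) + \left(- \frac{3}{2} + 2 \cdot 98596\right) \left(- \frac{1}{20200}\right) = \frac{731824}{138707} + \left(- \frac{3}{2} + 197192\right) \left(- \frac{1}{20200}\right) = \frac{731824}{138707} + \frac{394381}{2} \left(- \frac{1}{20200}\right) = \frac{731824}{138707} - \frac{394381}{40400} = - \frac{25137715767}{5603762800}$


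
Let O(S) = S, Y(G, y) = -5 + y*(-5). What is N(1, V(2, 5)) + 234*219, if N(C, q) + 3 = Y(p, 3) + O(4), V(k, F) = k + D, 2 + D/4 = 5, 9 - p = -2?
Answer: 51227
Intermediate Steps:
p = 11 (p = 9 - 1*(-2) = 9 + 2 = 11)
D = 12 (D = -8 + 4*5 = -8 + 20 = 12)
Y(G, y) = -5 - 5*y
V(k, F) = 12 + k (V(k, F) = k + 12 = 12 + k)
N(C, q) = -19 (N(C, q) = -3 + ((-5 - 5*3) + 4) = -3 + ((-5 - 15) + 4) = -3 + (-20 + 4) = -3 - 16 = -19)
N(1, V(2, 5)) + 234*219 = -19 + 234*219 = -19 + 51246 = 51227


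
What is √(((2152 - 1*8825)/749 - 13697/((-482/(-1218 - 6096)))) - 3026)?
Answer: 4*I*√429444282745702/180509 ≈ 459.21*I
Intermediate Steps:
√(((2152 - 1*8825)/749 - 13697/((-482/(-1218 - 6096)))) - 3026) = √(((2152 - 8825)*(1/749) - 13697/((-482/(-7314)))) - 3026) = √((-6673*1/749 - 13697/((-482*(-1/7314)))) - 3026) = √((-6673/749 - 13697/241/3657) - 3026) = √((-6673/749 - 13697*3657/241) - 3026) = √((-6673/749 - 50089929/241) - 3026) = √(-37518965014/180509 - 3026) = √(-38065185248/180509) = 4*I*√429444282745702/180509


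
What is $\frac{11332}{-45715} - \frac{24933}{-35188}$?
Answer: $\frac{741061679}{1608619420} \approx 0.46068$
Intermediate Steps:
$\frac{11332}{-45715} - \frac{24933}{-35188} = 11332 \left(- \frac{1}{45715}\right) - - \frac{24933}{35188} = - \frac{11332}{45715} + \frac{24933}{35188} = \frac{741061679}{1608619420}$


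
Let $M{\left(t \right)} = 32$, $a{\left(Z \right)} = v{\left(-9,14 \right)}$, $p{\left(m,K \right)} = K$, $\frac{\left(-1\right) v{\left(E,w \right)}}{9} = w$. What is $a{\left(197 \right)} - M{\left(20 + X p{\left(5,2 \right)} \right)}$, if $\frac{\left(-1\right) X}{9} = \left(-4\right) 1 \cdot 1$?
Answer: $-158$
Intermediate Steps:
$v{\left(E,w \right)} = - 9 w$
$a{\left(Z \right)} = -126$ ($a{\left(Z \right)} = \left(-9\right) 14 = -126$)
$X = 36$ ($X = - 9 \left(-4\right) 1 \cdot 1 = - 9 \left(\left(-4\right) 1\right) = \left(-9\right) \left(-4\right) = 36$)
$a{\left(197 \right)} - M{\left(20 + X p{\left(5,2 \right)} \right)} = -126 - 32 = -158$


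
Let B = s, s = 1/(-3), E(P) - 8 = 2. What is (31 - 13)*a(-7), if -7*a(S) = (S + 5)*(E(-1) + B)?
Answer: 348/7 ≈ 49.714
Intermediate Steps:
E(P) = 10 (E(P) = 8 + 2 = 10)
s = -⅓ ≈ -0.33333
B = -⅓ ≈ -0.33333
a(S) = -145/21 - 29*S/21 (a(S) = -(S + 5)*(10 - ⅓)/7 = -(5 + S)*29/(7*3) = -(145/3 + 29*S/3)/7 = -145/21 - 29*S/21)
(31 - 13)*a(-7) = (31 - 13)*(-145/21 - 29/21*(-7)) = 18*(-145/21 + 29/3) = 18*(58/21) = 348/7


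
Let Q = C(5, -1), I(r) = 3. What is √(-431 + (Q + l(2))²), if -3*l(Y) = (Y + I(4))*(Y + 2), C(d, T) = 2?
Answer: I*√3683/3 ≈ 20.229*I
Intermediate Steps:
Q = 2
l(Y) = -(2 + Y)*(3 + Y)/3 (l(Y) = -(Y + 3)*(Y + 2)/3 = -(3 + Y)*(2 + Y)/3 = -(2 + Y)*(3 + Y)/3)
√(-431 + (Q + l(2))²) = √(-431 + (2 + (-2 - 5/3*2 - ⅓*2²))²) = √(-431 + (2 + (-2 - 10/3 - ⅓*4))²) = √(-431 + (2 + (-2 - 10/3 - 4/3))²) = √(-431 + (2 - 20/3)²) = √(-431 + (-14/3)²) = √(-431 + 196/9) = √(-3683/9) = I*√3683/3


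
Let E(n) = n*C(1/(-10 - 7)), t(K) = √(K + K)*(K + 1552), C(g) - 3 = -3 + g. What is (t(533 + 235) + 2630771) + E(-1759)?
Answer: 44724866/17 + 37120*√6 ≈ 2.7218e+6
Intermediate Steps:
C(g) = g (C(g) = 3 + (-3 + g) = g)
t(K) = √2*√K*(1552 + K) (t(K) = √(2*K)*(1552 + K) = (√2*√K)*(1552 + K) = √2*√K*(1552 + K))
E(n) = -n/17 (E(n) = n/(-10 - 7) = n/(-17) = n*(-1/17) = -n/17)
(t(533 + 235) + 2630771) + E(-1759) = (√2*√(533 + 235)*(1552 + (533 + 235)) + 2630771) - 1/17*(-1759) = (√2*√768*(1552 + 768) + 2630771) + 1759/17 = (√2*(16*√3)*2320 + 2630771) + 1759/17 = (37120*√6 + 2630771) + 1759/17 = (2630771 + 37120*√6) + 1759/17 = 44724866/17 + 37120*√6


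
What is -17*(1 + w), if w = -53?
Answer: 884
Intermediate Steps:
-17*(1 + w) = -17*(1 - 53) = -17*(-52) = 884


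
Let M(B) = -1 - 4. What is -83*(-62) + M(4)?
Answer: 5141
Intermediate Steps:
M(B) = -5
-83*(-62) + M(4) = -83*(-62) - 5 = 5146 - 5 = 5141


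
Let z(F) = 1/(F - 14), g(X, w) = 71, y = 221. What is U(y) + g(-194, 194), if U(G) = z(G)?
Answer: 14698/207 ≈ 71.005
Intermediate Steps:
z(F) = 1/(-14 + F)
U(G) = 1/(-14 + G)
U(y) + g(-194, 194) = 1/(-14 + 221) + 71 = 1/207 + 71 = 14698/207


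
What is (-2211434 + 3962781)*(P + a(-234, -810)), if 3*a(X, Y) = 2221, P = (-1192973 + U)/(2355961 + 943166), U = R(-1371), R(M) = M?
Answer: 109628005899685/84593 ≈ 1.2959e+9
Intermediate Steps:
U = -1371
P = -1194344/3299127 (P = (-1192973 - 1371)/(2355961 + 943166) = -1194344/3299127 ≈ -0.36202)
a(X, Y) = 2221/3 (a(X, Y) = (⅓)*2221 = 2221/3)
(-2211434 + 3962781)*(P + a(-234, -810)) = (-2211434 + 3962781)*(-1194344/3299127 + 2221/3) = 1751347*(813753115/1099709) = 109628005899685/84593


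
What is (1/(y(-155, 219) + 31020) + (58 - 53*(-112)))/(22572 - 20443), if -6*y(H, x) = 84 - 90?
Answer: 185939875/66043709 ≈ 2.8154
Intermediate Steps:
y(H, x) = 1 (y(H, x) = -(84 - 90)/6 = -1/6*(-6) = 1)
(1/(y(-155, 219) + 31020) + (58 - 53*(-112)))/(22572 - 20443) = (1/(1 + 31020) + (58 - 53*(-112)))/(22572 - 20443) = (1/31021 + (58 + 5936))/2129 = (1/31021 + 5994)*(1/2129) = (185939875/31021)*(1/2129) = 185939875/66043709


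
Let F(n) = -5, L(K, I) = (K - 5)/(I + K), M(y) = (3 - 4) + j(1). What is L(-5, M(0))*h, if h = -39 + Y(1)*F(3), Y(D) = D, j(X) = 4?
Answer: -220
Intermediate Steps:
M(y) = 3 (M(y) = (3 - 4) + 4 = -1 + 4 = 3)
L(K, I) = (-5 + K)/(I + K)
h = -44 (h = -39 + 1*(-5) = -39 - 5 = -44)
L(-5, M(0))*h = ((-5 - 5)/(3 - 5))*(-44) = (-10/(-2))*(-44) = -½*(-10)*(-44) = 5*(-44) = -220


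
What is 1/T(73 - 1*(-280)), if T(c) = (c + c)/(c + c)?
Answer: 1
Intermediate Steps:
T(c) = 1 (T(c) = (2*c)/((2*c)) = (2*c)*(1/(2*c)) = 1)
1/T(73 - 1*(-280)) = 1/1 = 1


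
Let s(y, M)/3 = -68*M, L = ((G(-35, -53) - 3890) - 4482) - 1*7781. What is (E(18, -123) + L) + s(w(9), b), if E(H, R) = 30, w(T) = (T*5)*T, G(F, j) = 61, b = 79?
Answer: -32178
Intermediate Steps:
w(T) = 5*T**2 (w(T) = (5*T)*T = 5*T**2)
L = -16092 (L = ((61 - 3890) - 4482) - 1*7781 = (-3829 - 4482) - 7781 = -8311 - 7781 = -16092)
s(y, M) = -204*M (s(y, M) = 3*(-68*M) = -204*M)
(E(18, -123) + L) + s(w(9), b) = (30 - 16092) - 204*79 = -16062 - 16116 = -32178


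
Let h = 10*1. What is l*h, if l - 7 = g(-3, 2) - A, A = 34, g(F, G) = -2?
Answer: -290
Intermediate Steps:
h = 10
l = -29 (l = 7 + (-2 - 1*34) = 7 + (-2 - 34) = 7 - 36 = -29)
l*h = -29*10 = -290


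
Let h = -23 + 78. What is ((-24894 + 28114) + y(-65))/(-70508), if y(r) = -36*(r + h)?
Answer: -895/17627 ≈ -0.050774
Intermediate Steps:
h = 55
y(r) = -1980 - 36*r (y(r) = -36*(r + 55) = -36*(55 + r) = -1980 - 36*r)
((-24894 + 28114) + y(-65))/(-70508) = ((-24894 + 28114) + (-1980 - 36*(-65)))/(-70508) = (3220 + (-1980 + 2340))*(-1/70508) = (3220 + 360)*(-1/70508) = 3580*(-1/70508) = -895/17627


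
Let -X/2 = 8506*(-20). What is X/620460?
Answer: 17012/31023 ≈ 0.54837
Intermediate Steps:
X = 340240 (X = -17012*(-20) = -2*(-170120) = 340240)
X/620460 = 340240/620460 = 340240*(1/620460) = 17012/31023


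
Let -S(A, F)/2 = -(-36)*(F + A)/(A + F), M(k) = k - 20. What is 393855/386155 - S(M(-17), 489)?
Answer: 73239/1003 ≈ 73.020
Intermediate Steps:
M(k) = -20 + k
S(A, F) = -72 (S(A, F) = -(-2)*(-36*(F + A)/(A + F)) = -(-2)*(-36*(A + F)/(A + F)) = -(-2)*(-36*1) = -(-2)*(-36) = -2*36 = -72)
393855/386155 - S(M(-17), 489) = 393855/386155 - 1*(-72) = 393855*(1/386155) + 72 = 1023/1003 + 72 = 73239/1003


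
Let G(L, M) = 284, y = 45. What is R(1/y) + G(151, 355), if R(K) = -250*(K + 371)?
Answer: -832244/9 ≈ -92472.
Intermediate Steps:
R(K) = -92750 - 250*K (R(K) = -250*(371 + K) = -92750 - 250*K)
R(1/y) + G(151, 355) = (-92750 - 250/45) + 284 = (-92750 - 250*1/45) + 284 = (-92750 - 50/9) + 284 = -834800/9 + 284 = -832244/9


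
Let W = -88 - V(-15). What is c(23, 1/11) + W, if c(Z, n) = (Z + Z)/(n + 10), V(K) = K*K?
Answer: -34237/111 ≈ -308.44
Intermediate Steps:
V(K) = K²
c(Z, n) = 2*Z/(10 + n) (c(Z, n) = (2*Z)/(10 + n) = 2*Z/(10 + n))
W = -313 (W = -88 - 1*(-15)² = -88 - 1*225 = -88 - 225 = -313)
c(23, 1/11) + W = 2*23/(10 + 1/11) - 313 = 2*23/(111/11) - 313 = 2*23*(11/111) - 313 = 506/111 - 313 = -34237/111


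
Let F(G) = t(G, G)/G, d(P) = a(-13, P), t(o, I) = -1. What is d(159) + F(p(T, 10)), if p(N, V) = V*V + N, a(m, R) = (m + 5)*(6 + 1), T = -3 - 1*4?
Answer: -5209/93 ≈ -56.011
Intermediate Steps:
T = -7 (T = -3 - 4 = -7)
a(m, R) = 35 + 7*m (a(m, R) = (5 + m)*7 = 35 + 7*m)
p(N, V) = N + V**2 (p(N, V) = V**2 + N = N + V**2)
d(P) = -56 (d(P) = 35 + 7*(-13) = 35 - 91 = -56)
F(G) = -1/G
d(159) + F(p(T, 10)) = -56 - 1/(-7 + 10**2) = -56 - 1/(-7 + 100) = -56 - 1/93 = -5209/93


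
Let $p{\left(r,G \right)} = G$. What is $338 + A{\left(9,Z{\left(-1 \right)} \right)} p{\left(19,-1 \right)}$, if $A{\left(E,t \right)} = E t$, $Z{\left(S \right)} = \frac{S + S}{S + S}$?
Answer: $329$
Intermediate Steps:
$Z{\left(S \right)} = 1$ ($Z{\left(S \right)} = \frac{2 S}{2 S} = 2 S \frac{1}{2 S} = 1$)
$338 + A{\left(9,Z{\left(-1 \right)} \right)} p{\left(19,-1 \right)} = 338 + 9 \cdot 1 \left(-1\right) = 338 + 9 \left(-1\right) = 338 - 9 = 329$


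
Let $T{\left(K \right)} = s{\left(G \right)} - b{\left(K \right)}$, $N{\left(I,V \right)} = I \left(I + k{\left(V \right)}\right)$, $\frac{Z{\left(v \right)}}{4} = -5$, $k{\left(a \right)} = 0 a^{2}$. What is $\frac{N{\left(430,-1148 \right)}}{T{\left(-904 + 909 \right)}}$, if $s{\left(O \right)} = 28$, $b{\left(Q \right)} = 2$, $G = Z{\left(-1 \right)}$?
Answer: $\frac{92450}{13} \approx 7111.5$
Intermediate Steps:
$k{\left(a \right)} = 0$
$Z{\left(v \right)} = -20$ ($Z{\left(v \right)} = 4 \left(-5\right) = -20$)
$G = -20$
$N{\left(I,V \right)} = I^{2}$ ($N{\left(I,V \right)} = I \left(I + 0\right) = I I = I^{2}$)
$T{\left(K \right)} = 26$ ($T{\left(K \right)} = 28 - 2 = 26$)
$\frac{N{\left(430,-1148 \right)}}{T{\left(-904 + 909 \right)}} = \frac{430^{2}}{26} = 184900 \cdot \frac{1}{26} = \frac{92450}{13}$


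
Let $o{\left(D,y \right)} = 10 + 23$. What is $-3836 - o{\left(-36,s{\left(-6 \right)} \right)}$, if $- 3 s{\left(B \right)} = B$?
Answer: $-3869$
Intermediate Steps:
$s{\left(B \right)} = - \frac{B}{3}$
$o{\left(D,y \right)} = 33$
$-3836 - o{\left(-36,s{\left(-6 \right)} \right)} = -3836 - 33 = -3869$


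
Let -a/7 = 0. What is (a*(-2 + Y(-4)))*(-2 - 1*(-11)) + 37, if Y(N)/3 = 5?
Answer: 37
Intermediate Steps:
a = 0 (a = -7*0 = 0)
Y(N) = 15 (Y(N) = 3*5 = 15)
(a*(-2 + Y(-4)))*(-2 - 1*(-11)) + 37 = (0*(-2 + 15))*(-2 - 1*(-11)) + 37 = (0*13)*(-2 + 11) + 37 = 0*9 + 37 = 0 + 37 = 37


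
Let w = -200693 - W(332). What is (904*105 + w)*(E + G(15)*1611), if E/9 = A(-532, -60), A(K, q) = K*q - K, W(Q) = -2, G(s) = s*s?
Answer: -69231667653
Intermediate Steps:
G(s) = s²
A(K, q) = -K + K*q
E = 292068 (E = 9*(-532*(-1 - 60)) = 9*(-532*(-61)) = 9*32452 = 292068)
w = -200691 (w = -200693 - 1*(-2) = -200693 + 2 = -200691)
(904*105 + w)*(E + G(15)*1611) = (904*105 - 200691)*(292068 + 15²*1611) = (94920 - 200691)*(292068 + 225*1611) = -105771*(292068 + 362475) = -105771*654543 = -69231667653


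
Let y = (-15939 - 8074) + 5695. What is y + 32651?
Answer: 14333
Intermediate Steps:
y = -18318 (y = -24013 + 5695 = -18318)
y + 32651 = -18318 + 32651 = 14333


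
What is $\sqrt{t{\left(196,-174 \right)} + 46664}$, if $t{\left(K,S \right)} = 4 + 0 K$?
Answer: $2 \sqrt{11667} \approx 216.03$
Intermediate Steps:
$t{\left(K,S \right)} = 4$ ($t{\left(K,S \right)} = 4 + 0 = 4$)
$\sqrt{t{\left(196,-174 \right)} + 46664} = \sqrt{4 + 46664} = \sqrt{46668} = 2 \sqrt{11667}$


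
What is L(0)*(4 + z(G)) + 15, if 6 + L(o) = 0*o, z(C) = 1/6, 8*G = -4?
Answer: -10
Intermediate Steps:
G = -½ (G = (⅛)*(-4) = -½ ≈ -0.50000)
z(C) = ⅙
L(o) = -6 (L(o) = -6 + 0*o = -6 + 0 = -6)
L(0)*(4 + z(G)) + 15 = -6*(4 + ⅙) + 15 = -6*25/6 + 15 = -25 + 15 = -10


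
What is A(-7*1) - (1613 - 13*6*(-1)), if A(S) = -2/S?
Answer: -11835/7 ≈ -1690.7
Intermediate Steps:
A(-7*1) - (1613 - 13*6*(-1)) = -2/((-7*1)) - (1613 - 13*6*(-1)) = -2/(-7) - (1613 - 78*(-1)) = -2*(-⅐) - (1613 - 1*(-78)) = 2/7 - (1613 + 78) = 2/7 - 1*1691 = 2/7 - 1691 = -11835/7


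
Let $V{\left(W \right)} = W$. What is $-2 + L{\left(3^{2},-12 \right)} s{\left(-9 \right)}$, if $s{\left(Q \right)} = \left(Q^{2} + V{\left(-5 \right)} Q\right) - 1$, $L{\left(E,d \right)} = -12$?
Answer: $-1502$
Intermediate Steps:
$s{\left(Q \right)} = -1 + Q^{2} - 5 Q$ ($s{\left(Q \right)} = \left(Q^{2} - 5 Q\right) - 1 = -1 + Q^{2} - 5 Q$)
$-2 + L{\left(3^{2},-12 \right)} s{\left(-9 \right)} = -2 - 12 \left(-1 + \left(-9\right)^{2} - -45\right) = -2 - 12 \left(-1 + 81 + 45\right) = -2 - 1500 = -1502$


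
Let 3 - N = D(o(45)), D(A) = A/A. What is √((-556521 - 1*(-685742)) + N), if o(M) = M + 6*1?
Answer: √129223 ≈ 359.48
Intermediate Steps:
o(M) = 6 + M (o(M) = M + 6 = 6 + M)
D(A) = 1
N = 2 (N = 3 - 1*1 = 3 - 1 = 2)
√((-556521 - 1*(-685742)) + N) = √((-556521 - 1*(-685742)) + 2) = √((-556521 + 685742) + 2) = √(129221 + 2) = √129223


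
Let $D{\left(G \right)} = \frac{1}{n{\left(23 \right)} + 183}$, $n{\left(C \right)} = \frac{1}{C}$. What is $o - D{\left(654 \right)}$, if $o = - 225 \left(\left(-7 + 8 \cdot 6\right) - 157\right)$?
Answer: $\frac{109880977}{4210} \approx 26100.0$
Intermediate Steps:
$o = 26100$ ($o = - 225 \left(\left(-7 + 48\right) - 157\right) = - 225 \left(41 - 157\right) = \left(-225\right) \left(-116\right) = 26100$)
$D{\left(G \right)} = \frac{23}{4210}$ ($D{\left(G \right)} = \frac{1}{\frac{1}{23} + 183} = \frac{1}{\frac{4210}{23}} = \frac{23}{4210}$)
$o - D{\left(654 \right)} = 26100 - \frac{23}{4210} = \frac{109880977}{4210}$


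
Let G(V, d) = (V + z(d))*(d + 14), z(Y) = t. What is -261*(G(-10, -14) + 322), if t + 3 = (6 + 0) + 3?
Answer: -84042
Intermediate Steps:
t = 6 (t = -3 + ((6 + 0) + 3) = -3 + (6 + 3) = -3 + 9 = 6)
z(Y) = 6
G(V, d) = (6 + V)*(14 + d) (G(V, d) = (V + 6)*(d + 14) = (6 + V)*(14 + d))
-261*(G(-10, -14) + 322) = -261*((84 + 6*(-14) + 14*(-10) - 10*(-14)) + 322) = -261*((84 - 84 - 140 + 140) + 322) = -261*(0 + 322) = -261*322 = -84042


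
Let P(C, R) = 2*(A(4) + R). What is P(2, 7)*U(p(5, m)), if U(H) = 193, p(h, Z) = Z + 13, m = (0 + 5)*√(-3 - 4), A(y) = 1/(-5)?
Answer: 13124/5 ≈ 2624.8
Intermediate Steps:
A(y) = -⅕
m = 5*I*√7 (m = 5*√(-7) = 5*(I*√7) = 5*I*√7 ≈ 13.229*I)
p(h, Z) = 13 + Z
P(C, R) = -⅖ + 2*R (P(C, R) = 2*(-⅕ + R) = -⅖ + 2*R)
P(2, 7)*U(p(5, m)) = (-⅖ + 2*7)*193 = (-⅖ + 14)*193 = (68/5)*193 = 13124/5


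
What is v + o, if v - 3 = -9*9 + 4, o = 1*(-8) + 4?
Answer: -78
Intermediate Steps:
o = -4 (o = -8 + 4 = -4)
v = -74 (v = 3 + (-9*9 + 4) = 3 + (-81 + 4) = 3 - 77 = -74)
v + o = -74 - 4 = -78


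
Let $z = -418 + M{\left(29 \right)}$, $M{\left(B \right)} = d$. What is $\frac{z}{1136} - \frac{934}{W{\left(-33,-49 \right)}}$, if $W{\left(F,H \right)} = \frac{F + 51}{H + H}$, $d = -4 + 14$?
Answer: $\frac{6498313}{1278} \approx 5084.8$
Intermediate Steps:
$d = 10$
$M{\left(B \right)} = 10$
$W{\left(F,H \right)} = \frac{51 + F}{2 H}$
$z = -408$ ($z = -418 + 10 = -408$)
$\frac{z}{1136} - \frac{934}{W{\left(-33,-49 \right)}} = - \frac{408}{1136} - \frac{934}{\frac{1}{2} \frac{1}{-49} \left(51 - 33\right)} = \left(-408\right) \frac{1}{1136} - \frac{934}{\frac{1}{2} \left(- \frac{1}{49}\right) 18} = - \frac{51}{142} - \frac{934}{- \frac{9}{49}} = - \frac{51}{142} - - \frac{45766}{9} = - \frac{51}{142} + \frac{45766}{9} = \frac{6498313}{1278}$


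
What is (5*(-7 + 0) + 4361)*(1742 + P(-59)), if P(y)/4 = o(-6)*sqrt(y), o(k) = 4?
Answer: 7535892 + 69216*I*sqrt(59) ≈ 7.5359e+6 + 5.3166e+5*I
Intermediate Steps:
P(y) = 16*sqrt(y) (P(y) = 4*(4*sqrt(y)) = 16*sqrt(y))
(5*(-7 + 0) + 4361)*(1742 + P(-59)) = (5*(-7 + 0) + 4361)*(1742 + 16*sqrt(-59)) = (5*(-7) + 4361)*(1742 + 16*(I*sqrt(59))) = (-35 + 4361)*(1742 + 16*I*sqrt(59)) = 4326*(1742 + 16*I*sqrt(59)) = 7535892 + 69216*I*sqrt(59)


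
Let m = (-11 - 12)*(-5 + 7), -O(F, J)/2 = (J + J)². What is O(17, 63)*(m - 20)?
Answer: 2095632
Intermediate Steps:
O(F, J) = -8*J² (O(F, J) = -2*(J + J)² = -2*4*J² = -8*J²)
m = -46 (m = -23*2 = -46)
O(17, 63)*(m - 20) = (-8*63²)*(-46 - 20) = -8*3969*(-66) = -31752*(-66) = 2095632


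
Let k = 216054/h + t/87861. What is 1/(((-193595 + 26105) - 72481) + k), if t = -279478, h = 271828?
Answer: -11941539954/2865651777913979 ≈ -4.1671e-6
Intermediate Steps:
k = -28493612645/11941539954 (k = 216054/271828 - 279478/87861 = 216054*(1/271828) - 279478*1/87861 = 108027/135914 - 279478/87861 = -28493612645/11941539954 ≈ -2.3861)
1/(((-193595 + 26105) - 72481) + k) = 1/(((-193595 + 26105) - 72481) - 28493612645/11941539954) = 1/((-167490 - 72481) - 28493612645/11941539954) = 1/(-239971 - 28493612645/11941539954) = 1/(-2865651777913979/11941539954) = -11941539954/2865651777913979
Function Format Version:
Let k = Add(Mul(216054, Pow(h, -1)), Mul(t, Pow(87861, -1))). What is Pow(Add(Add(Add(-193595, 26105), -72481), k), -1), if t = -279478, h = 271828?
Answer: Rational(-11941539954, 2865651777913979) ≈ -4.1671e-6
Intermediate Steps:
k = Rational(-28493612645, 11941539954) (k = Add(Mul(216054, Pow(271828, -1)), Mul(-279478, Pow(87861, -1))) = Add(Mul(216054, Rational(1, 271828)), Mul(-279478, Rational(1, 87861))) = Add(Rational(108027, 135914), Rational(-279478, 87861)) = Rational(-28493612645, 11941539954) ≈ -2.3861)
Pow(Add(Add(Add(-193595, 26105), -72481), k), -1) = Pow(Add(Add(Add(-193595, 26105), -72481), Rational(-28493612645, 11941539954)), -1) = Pow(Add(Add(-167490, -72481), Rational(-28493612645, 11941539954)), -1) = Pow(Add(-239971, Rational(-28493612645, 11941539954)), -1) = Pow(Rational(-2865651777913979, 11941539954), -1) = Rational(-11941539954, 2865651777913979)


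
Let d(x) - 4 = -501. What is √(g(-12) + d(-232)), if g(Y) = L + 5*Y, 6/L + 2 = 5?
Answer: I*√555 ≈ 23.558*I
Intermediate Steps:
L = 2 (L = 6/(-2 + 5) = 6/3 = 6*(⅓) = 2)
d(x) = -497 (d(x) = 4 - 501 = -497)
g(Y) = 2 + 5*Y
√(g(-12) + d(-232)) = √((2 + 5*(-12)) - 497) = √((2 - 60) - 497) = √(-58 - 497) = √(-555) = I*√555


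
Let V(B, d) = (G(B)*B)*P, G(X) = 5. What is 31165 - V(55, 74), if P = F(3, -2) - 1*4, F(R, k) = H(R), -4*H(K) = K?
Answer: 129885/4 ≈ 32471.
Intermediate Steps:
H(K) = -K/4
F(R, k) = -R/4
P = -19/4 (P = -1/4*3 - 1*4 = -3/4 - 4 = -19/4 ≈ -4.7500)
V(B, d) = -95*B/4 (V(B, d) = (5*B)*(-19/4) = -95*B/4)
31165 - V(55, 74) = 31165 - (-95)*55/4 = 31165 - 1*(-5225/4) = 31165 + 5225/4 = 129885/4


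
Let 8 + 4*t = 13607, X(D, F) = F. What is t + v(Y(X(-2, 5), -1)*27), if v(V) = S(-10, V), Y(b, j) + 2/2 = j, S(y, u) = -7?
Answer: 13571/4 ≈ 3392.8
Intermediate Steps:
Y(b, j) = -1 + j
t = 13599/4 (t = -2 + (¼)*13607 = -2 + 13607/4 = 13599/4 ≈ 3399.8)
v(V) = -7
t + v(Y(X(-2, 5), -1)*27) = 13599/4 - 7 = 13571/4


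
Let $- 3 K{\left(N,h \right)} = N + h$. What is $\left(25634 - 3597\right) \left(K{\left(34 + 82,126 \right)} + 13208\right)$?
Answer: $\frac{867861134}{3} \approx 2.8929 \cdot 10^{8}$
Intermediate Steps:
$K{\left(N,h \right)} = - \frac{N}{3} - \frac{h}{3}$ ($K{\left(N,h \right)} = - \frac{N + h}{3} = - \frac{N}{3} - \frac{h}{3}$)
$\left(25634 - 3597\right) \left(K{\left(34 + 82,126 \right)} + 13208\right) = \left(25634 - 3597\right) \left(\left(- \frac{34 + 82}{3} - 42\right) + 13208\right) = 22037 \left(\left(\left(- \frac{1}{3}\right) 116 - 42\right) + 13208\right) = 22037 \left(\left(- \frac{116}{3} - 42\right) + 13208\right) = 22037 \left(- \frac{242}{3} + 13208\right) = 22037 \cdot \frac{39382}{3} = \frac{867861134}{3}$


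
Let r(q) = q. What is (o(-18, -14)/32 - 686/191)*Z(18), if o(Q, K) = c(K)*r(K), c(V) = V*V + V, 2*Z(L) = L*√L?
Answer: -3433185*√2/1528 ≈ -3177.5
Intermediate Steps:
Z(L) = L^(3/2)/2 (Z(L) = (L*√L)/2 = L^(3/2)/2)
c(V) = V + V² (c(V) = V² + V = V + V²)
o(Q, K) = K²*(1 + K) (o(Q, K) = (K*(1 + K))*K = K²*(1 + K))
(o(-18, -14)/32 - 686/191)*Z(18) = (((-14)²*(1 - 14))/32 - 686/191)*(18^(3/2)/2) = ((196*(-13))*(1/32) - 686*1/191)*((54*√2)/2) = (-2548*1/32 - 686/191)*(27*√2) = (-637/8 - 686/191)*(27*√2) = -3433185*√2/1528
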